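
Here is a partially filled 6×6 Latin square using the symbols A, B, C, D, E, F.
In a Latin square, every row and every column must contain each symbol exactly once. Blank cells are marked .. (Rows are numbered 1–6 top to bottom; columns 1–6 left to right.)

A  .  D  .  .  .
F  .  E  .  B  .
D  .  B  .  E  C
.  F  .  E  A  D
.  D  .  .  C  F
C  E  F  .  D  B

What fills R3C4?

Row 1, column 5: row 1 has {A, D} and column 5 has {A, B, C, D, E}, leaving only F.
Row 1, column 6: row 1 has {A, D, F} and column 6 has {B, C, D, F}, leaving only E.
Row 2, column 6: row 2 has {B, E, F} and column 6 has {B, C, D, E, F}, leaving only A.
Row 2, column 2: row 2 has {A, B, E, F} and column 2 has {D, E, F}, leaving only C.
Row 1, column 2: row 1 has {A, D, E, F} and column 2 has {C, D, E, F}, leaving only B.
Row 1, column 4: row 1 has {A, B, D, E, F} and column 4 has {E}, leaving only C.
Row 2, column 4: row 2 has {A, B, C, E, F} and column 4 has {C, E}, leaving only D.
Row 3, column 2: row 3 has {B, C, D, E} and column 2 has {B, C, D, E, F}, leaving only A.
Row 3 already has {A, B, C, D, E} and column 4 already has {C, D, E}, so row 3, column 4 must be F.

F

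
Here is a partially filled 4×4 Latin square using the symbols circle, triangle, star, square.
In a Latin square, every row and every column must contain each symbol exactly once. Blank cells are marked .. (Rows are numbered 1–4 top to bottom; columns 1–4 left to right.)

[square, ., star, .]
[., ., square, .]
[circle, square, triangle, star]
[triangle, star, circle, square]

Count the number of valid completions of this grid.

Row 1, column 2: eliminating its row and column leaves {circle, triangle}.
Row 1, column 4: eliminating its row and column leaves {circle, triangle}.
Row 2, column 1: eliminating its row and column leaves {star}.
Row 2, column 2: eliminating its row and column leaves {circle, triangle}.
Row 2, column 4: eliminating its row and column leaves {circle, triangle}.
Enumerating the assignments across these blanks that avoid any row or column repeat gives 2 completions.

2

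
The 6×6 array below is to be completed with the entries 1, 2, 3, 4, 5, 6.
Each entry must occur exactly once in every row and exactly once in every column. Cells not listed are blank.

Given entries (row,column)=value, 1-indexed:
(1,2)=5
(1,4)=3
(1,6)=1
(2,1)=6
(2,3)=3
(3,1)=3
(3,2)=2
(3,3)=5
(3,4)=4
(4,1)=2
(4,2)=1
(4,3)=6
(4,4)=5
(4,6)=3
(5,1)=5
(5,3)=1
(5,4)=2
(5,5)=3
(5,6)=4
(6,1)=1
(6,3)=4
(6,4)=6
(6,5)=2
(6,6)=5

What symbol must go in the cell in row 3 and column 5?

1

Row 1, column 1: row 1 has {1, 3, 5} and column 1 has {1, 2, 3, 5, 6}, leaving only 4.
Row 1, column 3: row 1 has {1, 3, 4, 5} and column 3 has {1, 3, 4, 5, 6}, leaving only 2.
Row 1, column 5: row 1 has {1, 2, 3, 4, 5} and column 5 has {2, 3}, leaving only 6.
Row 3 already has {2, 3, 4, 5} and column 5 already has {2, 3, 6}, so row 3, column 5 must be 1.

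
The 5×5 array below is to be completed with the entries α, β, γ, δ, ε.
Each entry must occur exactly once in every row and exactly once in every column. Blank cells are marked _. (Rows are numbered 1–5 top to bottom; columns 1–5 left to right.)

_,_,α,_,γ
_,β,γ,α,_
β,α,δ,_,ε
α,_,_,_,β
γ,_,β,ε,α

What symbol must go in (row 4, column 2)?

Row 2, column 5: row 2 has {α, β, γ} and column 5 has {α, β, γ, ε}, leaving only δ.
Row 2, column 1: row 2 has {α, β, γ, δ} and column 1 has {α, β, γ}, leaving only ε.
Row 1, column 1: row 1 has {α, γ} and column 1 has {α, β, γ, ε}, leaving only δ.
Row 1, column 2: row 1 has {α, γ, δ} and column 2 has {α, β}, leaving only ε.
Row 1, column 4: row 1 has {α, γ, δ, ε} and column 4 has {α, ε}, leaving only β.
Row 3, column 4: row 3 has {α, β, δ, ε} and column 4 has {α, β, ε}, leaving only γ.
Row 4, column 3: row 4 has {α, β} and column 3 has {α, β, γ, δ}, leaving only ε.
Row 4, column 4: row 4 has {α, β, ε} and column 4 has {α, β, γ, ε}, leaving only δ.
Row 4 already has {α, β, δ, ε} and column 2 already has {α, β, ε}, so row 4, column 2 must be γ.

γ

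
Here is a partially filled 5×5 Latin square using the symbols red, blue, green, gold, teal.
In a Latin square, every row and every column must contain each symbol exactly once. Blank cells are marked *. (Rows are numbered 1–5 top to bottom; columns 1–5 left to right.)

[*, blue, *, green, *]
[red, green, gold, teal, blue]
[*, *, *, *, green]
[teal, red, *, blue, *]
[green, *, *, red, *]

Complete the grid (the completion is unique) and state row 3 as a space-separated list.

blue teal red gold green

Row 3, column 4: row 3 has {green} and column 4 has {red, blue, green, teal}, leaving only gold.
Row 3, column 1: row 3 has {green, gold} and column 1 has {red, green, teal}, leaving only blue.
Row 3, column 2: row 3 has {blue, green, gold} and column 2 has {red, blue, green}, leaving only teal.
Row 3, column 3: row 3 has {blue, green, gold, teal} and column 3 has {gold}, leaving only red.
So row 3 reads: blue teal red gold green.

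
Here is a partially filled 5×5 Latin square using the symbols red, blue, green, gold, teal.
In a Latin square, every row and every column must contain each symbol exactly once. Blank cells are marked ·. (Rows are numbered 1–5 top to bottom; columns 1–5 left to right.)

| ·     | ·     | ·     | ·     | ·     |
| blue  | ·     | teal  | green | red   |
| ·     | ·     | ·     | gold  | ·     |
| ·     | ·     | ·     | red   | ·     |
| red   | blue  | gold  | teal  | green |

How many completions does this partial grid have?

Row 1, column 1: eliminating its row and column leaves {green, gold, teal}.
Row 1, column 2: eliminating its row and column leaves {red, green, gold, teal}.
Row 1, column 3: eliminating its row and column leaves {red, blue, green}.
Row 1, column 4: eliminating its row and column leaves {blue}.
Row 1, column 5: eliminating its row and column leaves {blue, gold, teal}.
Row 2, column 2: eliminating its row and column leaves {gold}.
Row 3, column 1: eliminating its row and column leaves {green, teal}.
Row 3, column 2: eliminating its row and column leaves {red, green, teal}.
Row 3, column 3: eliminating its row and column leaves {red, blue, green}.
Row 3, column 5: eliminating its row and column leaves {blue, teal}.
Row 4, column 1: eliminating its row and column leaves {green, gold, teal}.
Row 4, column 2: eliminating its row and column leaves {green, gold, teal}.
Row 4, column 3: eliminating its row and column leaves {blue, green}.
Row 4, column 5: eliminating its row and column leaves {blue, gold, teal}.
Enumerating the assignments across these blanks that avoid any row or column repeat gives 6 completions.

6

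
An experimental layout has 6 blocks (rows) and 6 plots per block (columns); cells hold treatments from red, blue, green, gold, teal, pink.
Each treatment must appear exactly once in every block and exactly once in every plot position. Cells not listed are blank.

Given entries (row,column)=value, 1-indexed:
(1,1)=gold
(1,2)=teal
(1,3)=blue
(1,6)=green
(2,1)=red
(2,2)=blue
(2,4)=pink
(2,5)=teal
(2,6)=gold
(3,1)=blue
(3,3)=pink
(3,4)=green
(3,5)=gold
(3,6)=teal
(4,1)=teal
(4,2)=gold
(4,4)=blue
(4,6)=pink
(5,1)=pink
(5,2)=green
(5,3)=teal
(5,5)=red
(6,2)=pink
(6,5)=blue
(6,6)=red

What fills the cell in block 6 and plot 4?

teal

Block 1, plot 4: block 1 has {blue, green, gold, teal} and plot 4 has {blue, green, pink}, leaving only red.
Block 1, plot 5: block 1 has {red, blue, green, gold, teal} and plot 5 has {red, blue, gold, teal}, leaving only pink.
Block 2, plot 3: block 2 has {red, blue, gold, teal, pink} and plot 3 has {blue, teal, pink}, leaving only green.
Block 3, plot 2: block 3 has {blue, green, gold, teal, pink} and plot 2 has {blue, green, gold, teal, pink}, leaving only red.
Block 4, plot 3: block 4 has {blue, gold, teal, pink} and plot 3 has {blue, green, teal, pink}, leaving only red.
Block 4, plot 5: block 4 has {red, blue, gold, teal, pink} and plot 5 has {red, blue, gold, teal, pink}, leaving only green.
Block 5, plot 4: block 5 has {red, green, teal, pink} and plot 4 has {red, blue, green, pink}, leaving only gold.
Block 6 already has {red, blue, pink} and plot 4 already has {red, blue, green, gold, pink}, so block 6, plot 4 must be teal.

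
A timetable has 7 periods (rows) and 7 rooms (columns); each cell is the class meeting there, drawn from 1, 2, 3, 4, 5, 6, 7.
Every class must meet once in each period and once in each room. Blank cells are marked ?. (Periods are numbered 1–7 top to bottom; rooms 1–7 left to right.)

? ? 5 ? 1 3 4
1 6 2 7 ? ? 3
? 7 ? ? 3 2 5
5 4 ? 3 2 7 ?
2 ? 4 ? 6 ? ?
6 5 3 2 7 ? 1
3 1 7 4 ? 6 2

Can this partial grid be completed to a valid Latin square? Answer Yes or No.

Yes

No period or room among the givens repeats a symbol, and propagating forced cells runs into no contradiction.
One valid completion exists (for instance, 7 2 5 6 1 3 4 / 1 6 2 7 4 5 3 / 4 7 6 1 3 2 5 / 5 4 1 3 2 7 6 / 2 3 4 5 6 1 7 / 6 5 3 2 7 4 1 / 3 1 7 4 5 6 2).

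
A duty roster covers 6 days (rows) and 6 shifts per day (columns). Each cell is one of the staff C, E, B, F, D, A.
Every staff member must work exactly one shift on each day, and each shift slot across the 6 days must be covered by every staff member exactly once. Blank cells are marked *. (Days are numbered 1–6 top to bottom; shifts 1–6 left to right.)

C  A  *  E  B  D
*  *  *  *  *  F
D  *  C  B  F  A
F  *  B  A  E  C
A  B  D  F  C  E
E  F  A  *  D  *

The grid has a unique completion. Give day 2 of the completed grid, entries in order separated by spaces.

Day 2, shift 1: day 2 has {F} and shift 1 has {C, E, F, D, A}, leaving only B.
Day 2, shift 3: day 2 has {B, F} and shift 3 has {C, B, D, A}, leaving only E.
Day 2, shift 5: day 2 has {E, B, F} and shift 5 has {C, E, B, F, D}, leaving only A.
Day 1, shift 3: day 1 has {C, E, B, D, A} and shift 3 has {C, E, B, D, A}, leaving only F.
Day 3, shift 2: day 3 has {C, B, F, D, A} and shift 2 has {B, F, A}, leaving only E.
Day 4, shift 2: day 4 has {C, E, B, F, A} and shift 2 has {E, B, F, A}, leaving only D.
Day 2, shift 2: day 2 has {E, B, F, A} and shift 2 has {E, B, F, D, A}, leaving only C.
Day 2, shift 4: day 2 has {C, E, B, F, A} and shift 4 has {E, B, F, A}, leaving only D.
So day 2 reads: B C E D A F.

B C E D A F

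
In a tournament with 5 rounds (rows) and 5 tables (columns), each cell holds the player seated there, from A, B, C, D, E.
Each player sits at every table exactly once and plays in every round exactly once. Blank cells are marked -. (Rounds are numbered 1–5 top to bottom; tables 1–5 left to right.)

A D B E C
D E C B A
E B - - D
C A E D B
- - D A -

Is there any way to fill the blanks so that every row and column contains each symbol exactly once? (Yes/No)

No round or table among the givens repeats a symbol, and propagating forced cells runs into no contradiction.
One valid completion exists (for instance, A D B E C / D E C B A / E B A C D / C A E D B / B C D A E).

Yes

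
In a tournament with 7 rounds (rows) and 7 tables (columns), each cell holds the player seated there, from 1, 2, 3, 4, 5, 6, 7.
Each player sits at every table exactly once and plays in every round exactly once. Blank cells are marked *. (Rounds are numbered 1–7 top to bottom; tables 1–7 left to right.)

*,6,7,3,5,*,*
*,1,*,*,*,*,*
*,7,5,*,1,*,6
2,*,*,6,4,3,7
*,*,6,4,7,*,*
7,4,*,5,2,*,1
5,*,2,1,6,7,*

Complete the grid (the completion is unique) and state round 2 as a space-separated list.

6 1 4 7 3 2 5

Round 2, table 5: round 2 has {1} and table 5 has {1, 2, 4, 5, 6, 7}, leaving only 3.
Round 2, table 3: round 2 has {1, 3} and table 3 has {2, 5, 6, 7}, leaving only 4.
Round 2, table 1: round 2 has {1, 3, 4} and table 1 has {2, 5, 7}, leaving only 6.
Round 3, table 4: round 3 has {1, 5, 6, 7} and table 4 has {1, 3, 4, 5, 6}, leaving only 2.
Round 2, table 4: round 2 has {1, 3, 4, 6} and table 4 has {1, 2, 3, 4, 5, 6}, leaving only 7.
Round 3, table 6: round 3 has {1, 2, 5, 6, 7} and table 6 has {3, 7}, leaving only 4.
Round 3, table 1: round 3 has {1, 2, 4, 5, 6, 7} and table 1 has {2, 5, 6, 7}, leaving only 3.
Round 4, table 2: round 4 has {2, 3, 4, 6, 7} and table 2 has {1, 4, 6, 7}, leaving only 5.
Round 4, table 3: round 4 has {2, 3, 4, 5, 6, 7} and table 3 has {2, 4, 5, 6, 7}, leaving only 1.
Round 5, table 1: round 5 has {4, 6, 7} and table 1 has {2, 3, 5, 6, 7}, leaving only 1.
Round 1, table 1: round 1 has {3, 5, 6, 7} and table 1 has {1, 2, 3, 5, 6, 7}, leaving only 4.
Round 1, table 7: round 1 has {3, 4, 5, 6, 7} and table 7 has {1, 6, 7}, leaving only 2.
Round 2, table 7: round 2 has {1, 3, 4, 6, 7} and table 7 has {1, 2, 6, 7}, leaving only 5.
Round 2, table 6: round 2 has {1, 3, 4, 5, 6, 7} and table 6 has {3, 4, 7}, leaving only 2.
So round 2 reads: 6 1 4 7 3 2 5.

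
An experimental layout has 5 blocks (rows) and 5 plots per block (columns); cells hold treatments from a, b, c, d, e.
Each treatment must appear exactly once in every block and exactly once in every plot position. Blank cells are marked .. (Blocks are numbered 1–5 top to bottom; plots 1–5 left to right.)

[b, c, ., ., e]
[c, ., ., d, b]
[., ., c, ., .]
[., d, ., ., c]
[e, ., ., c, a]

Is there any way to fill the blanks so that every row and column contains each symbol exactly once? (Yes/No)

No

Block 1, plot 4: block 1 has {b, c, e} and plot 4 has {c, d}, so it must be a.
Block 1, plot 3: block 1 has {a, b, c, e} and plot 3 has {c}, so it must be d.
Block 3, plot 5: block 3 has {c} and plot 5 has {a, b, c, e}, so it must be d.
Block 3, plot 1: block 3 has {c, d} and plot 1 has {b, c, e}, so it must be a.
Now block 4, plot 1: block 4 together with plot 1 already contain {a, b, c, d, e} — every symbol — so nothing can go there. The grid has no valid completion.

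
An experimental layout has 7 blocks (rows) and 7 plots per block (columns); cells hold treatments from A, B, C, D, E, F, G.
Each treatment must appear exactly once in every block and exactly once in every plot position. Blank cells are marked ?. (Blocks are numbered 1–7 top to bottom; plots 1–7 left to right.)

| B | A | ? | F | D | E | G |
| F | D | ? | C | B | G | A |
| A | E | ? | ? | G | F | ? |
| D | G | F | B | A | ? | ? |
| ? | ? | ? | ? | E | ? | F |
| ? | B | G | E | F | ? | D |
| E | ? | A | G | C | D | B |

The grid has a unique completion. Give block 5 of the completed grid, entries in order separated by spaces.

Block 5, plot 2: block 5 has {E, F} and plot 2 has {A, B, D, E, G}, leaving only C.
Block 5, plot 1: block 5 has {C, E, F} and plot 1 has {A, B, D, E, F}, leaving only G.
Block 1, plot 3: block 1 has {A, B, D, E, F, G} and plot 3 has {A, F, G}, leaving only C.
Block 2, plot 3: block 2 has {A, B, C, D, F, G} and plot 3 has {A, C, F, G}, leaving only E.
Block 3, plot 4: block 3 has {A, E, F, G} and plot 4 has {B, C, E, F, G}, leaving only D.
Block 5, plot 4: block 5 has {C, E, F, G} and plot 4 has {B, C, D, E, F, G}, leaving only A.
Block 5, plot 6: block 5 has {A, C, E, F, G} and plot 6 has {D, E, F, G}, leaving only B.
Block 5, plot 3: block 5 has {A, B, C, E, F, G} and plot 3 has {A, C, E, F, G}, leaving only D.
So block 5 reads: G C D A E B F.

G C D A E B F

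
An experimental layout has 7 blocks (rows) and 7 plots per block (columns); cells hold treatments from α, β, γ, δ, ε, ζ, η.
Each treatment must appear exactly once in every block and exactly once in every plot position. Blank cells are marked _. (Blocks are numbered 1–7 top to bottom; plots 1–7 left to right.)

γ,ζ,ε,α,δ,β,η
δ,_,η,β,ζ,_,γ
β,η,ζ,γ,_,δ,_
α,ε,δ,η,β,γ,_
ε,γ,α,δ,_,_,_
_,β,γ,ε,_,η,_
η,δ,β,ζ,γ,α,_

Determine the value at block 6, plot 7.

δ

Block 2, plot 2: block 2 has {β, γ, δ, ζ, η} and plot 2 has {β, γ, δ, ε, ζ, η}, leaving only α.
Block 2, plot 6: block 2 has {α, β, γ, δ, ζ, η} and plot 6 has {α, β, γ, δ, η}, leaving only ε.
Block 4, plot 7: block 4 has {α, β, γ, δ, ε, η} and plot 7 has {γ, η}, leaving only ζ.
Block 5, plot 5: block 5 has {α, γ, δ, ε} and plot 5 has {β, γ, δ, ζ}, leaving only η.
Block 5, plot 6: block 5 has {α, γ, δ, ε, η} and plot 6 has {α, β, γ, δ, ε, η}, leaving only ζ.
Block 5, plot 7: block 5 has {α, γ, δ, ε, ζ, η} and plot 7 has {γ, ζ, η}, leaving only β.
Block 6, plot 1: block 6 has {β, γ, ε, η} and plot 1 has {α, β, γ, δ, ε, η}, leaving only ζ.
Block 6, plot 5: block 6 has {β, γ, ε, ζ, η} and plot 5 has {β, γ, δ, ζ, η}, leaving only α.
Block 6 already has {α, β, γ, ε, ζ, η} and plot 7 already has {β, γ, ζ, η}, so block 6, plot 7 must be δ.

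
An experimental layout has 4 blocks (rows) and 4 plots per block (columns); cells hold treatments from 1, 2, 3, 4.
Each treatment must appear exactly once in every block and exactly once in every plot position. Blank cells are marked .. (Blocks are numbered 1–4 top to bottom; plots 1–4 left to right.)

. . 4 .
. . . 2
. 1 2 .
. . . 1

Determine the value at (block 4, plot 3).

Block 4 already has {1} and plot 3 already has {2, 4}, so block 4, plot 3 must be 3.

3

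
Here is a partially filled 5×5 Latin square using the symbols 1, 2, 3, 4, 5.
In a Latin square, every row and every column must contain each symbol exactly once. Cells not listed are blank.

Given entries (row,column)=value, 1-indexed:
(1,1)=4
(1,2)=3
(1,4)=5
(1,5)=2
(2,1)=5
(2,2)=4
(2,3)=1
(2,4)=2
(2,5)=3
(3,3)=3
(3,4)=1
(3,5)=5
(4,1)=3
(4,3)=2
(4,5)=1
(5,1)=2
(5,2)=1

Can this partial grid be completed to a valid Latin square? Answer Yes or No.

Row 1, column 3: row 1 together with column 3 already contain {1, 2, 3, 4, 5} — every symbol — so nothing can go there. The grid has no valid completion.

No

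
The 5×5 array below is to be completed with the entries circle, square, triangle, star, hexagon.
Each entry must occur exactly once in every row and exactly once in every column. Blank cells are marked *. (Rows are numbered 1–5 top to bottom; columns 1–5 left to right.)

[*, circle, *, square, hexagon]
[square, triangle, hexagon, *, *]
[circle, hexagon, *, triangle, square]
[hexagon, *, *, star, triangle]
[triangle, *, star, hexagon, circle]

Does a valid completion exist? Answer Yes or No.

No

Row 3, column 3: row 3 together with column 3 already contain {circle, square, triangle, star, hexagon} — every symbol — so nothing can go there. The grid has no valid completion.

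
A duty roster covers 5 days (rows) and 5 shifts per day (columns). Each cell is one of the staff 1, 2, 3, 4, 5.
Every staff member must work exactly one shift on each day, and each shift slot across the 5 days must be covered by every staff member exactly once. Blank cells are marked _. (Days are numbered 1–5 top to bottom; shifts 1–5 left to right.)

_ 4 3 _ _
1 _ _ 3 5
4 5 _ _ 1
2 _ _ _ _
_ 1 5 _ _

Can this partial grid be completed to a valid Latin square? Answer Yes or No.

Day 1, shift 1: day 1 has {3, 4} and shift 1 has {1, 2, 4}, so it must be 5.
Day 1, shift 5: day 1 has {3, 4, 5} and shift 5 has {1, 5}, so it must be 2.
Day 1, shift 4: day 1 has {2, 3, 4, 5} and shift 4 has {3}, so it must be 1.
Day 2, shift 2: day 2 has {1, 3, 5} and shift 2 has {1, 4, 5}, so it must be 2.
Day 2, shift 3: day 2 has {1, 2, 3, 5} and shift 3 has {3, 5}, so it must be 4.
Day 3, shift 3: day 3 has {1, 4, 5} and shift 3 has {3, 4, 5}, so it must be 2.
Now day 3, shift 4: day 3 together with shift 4 already contain {1, 2, 3, 4, 5} — every symbol — so nothing can go there. The grid has no valid completion.

No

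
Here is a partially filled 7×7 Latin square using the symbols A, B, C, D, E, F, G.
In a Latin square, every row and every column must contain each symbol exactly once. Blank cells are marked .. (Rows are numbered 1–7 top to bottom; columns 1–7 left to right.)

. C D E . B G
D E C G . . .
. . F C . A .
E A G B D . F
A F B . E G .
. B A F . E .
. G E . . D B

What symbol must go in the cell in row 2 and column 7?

A

Row 2 already has {C, D, E, G} and column 7 already has {B, F, G}, so row 2, column 7 must be A.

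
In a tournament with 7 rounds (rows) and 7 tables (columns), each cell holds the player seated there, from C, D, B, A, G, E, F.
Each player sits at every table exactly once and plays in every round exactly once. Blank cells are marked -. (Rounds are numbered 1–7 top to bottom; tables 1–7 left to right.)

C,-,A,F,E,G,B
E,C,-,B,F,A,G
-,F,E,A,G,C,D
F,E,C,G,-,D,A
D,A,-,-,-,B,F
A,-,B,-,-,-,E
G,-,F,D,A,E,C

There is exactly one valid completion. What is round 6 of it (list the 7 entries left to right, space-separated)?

Round 6, table 4: round 6 has {B, A, E} and table 4 has {D, B, A, G, F}, leaving only C.
Round 6, table 5: round 6 has {C, B, A, E} and table 5 has {A, G, E, F}, leaving only D.
Round 6, table 2: round 6 has {C, D, B, A, E} and table 2 has {C, A, E, F}, leaving only G.
Round 6, table 6: round 6 has {C, D, B, A, G, E} and table 6 has {C, D, B, A, G, E}, leaving only F.
So round 6 reads: A G B C D F E.

A G B C D F E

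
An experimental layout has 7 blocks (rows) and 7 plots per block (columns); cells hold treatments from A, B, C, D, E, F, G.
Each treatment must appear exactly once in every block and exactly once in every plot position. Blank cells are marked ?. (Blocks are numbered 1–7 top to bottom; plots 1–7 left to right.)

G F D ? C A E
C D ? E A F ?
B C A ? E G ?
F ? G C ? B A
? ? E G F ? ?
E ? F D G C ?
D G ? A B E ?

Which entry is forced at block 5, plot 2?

B

Block 1, plot 4: block 1 has {A, C, D, E, F, G} and plot 4 has {A, C, D, E, G}, leaving only B.
Block 2, plot 3: block 2 has {A, C, D, E, F} and plot 3 has {A, D, E, F, G}, leaving only B.
Block 2, plot 7: block 2 has {A, B, C, D, E, F} and plot 7 has {A, E}, leaving only G.
Block 3, plot 4: block 3 has {A, B, C, E, G} and plot 4 has {A, B, C, D, E, G}, leaving only F.
Block 3, plot 7: block 3 has {A, B, C, E, F, G} and plot 7 has {A, E, G}, leaving only D.
Block 4, plot 2: block 4 has {A, B, C, F, G} and plot 2 has {C, D, F, G}, leaving only E.
Block 4, plot 5: block 4 has {A, B, C, E, F, G} and plot 5 has {A, B, C, E, F, G}, leaving only D.
Block 5, plot 1: block 5 has {E, F, G} and plot 1 has {B, C, D, E, F, G}, leaving only A.
Block 5 already has {A, E, F, G} and plot 2 already has {C, D, E, F, G}, so block 5, plot 2 must be B.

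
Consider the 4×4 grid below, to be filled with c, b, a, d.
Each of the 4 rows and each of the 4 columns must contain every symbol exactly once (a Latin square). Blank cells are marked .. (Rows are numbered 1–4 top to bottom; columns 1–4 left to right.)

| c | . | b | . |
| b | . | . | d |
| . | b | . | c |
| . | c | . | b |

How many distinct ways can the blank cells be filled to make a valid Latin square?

Row 1, column 2: eliminating its row and column leaves {a, d}.
Row 1, column 4: eliminating its row and column leaves {a}.
Row 2, column 2: eliminating its row and column leaves {a}.
Row 2, column 3: eliminating its row and column leaves {c, a}.
Row 3, column 1: eliminating its row and column leaves {a, d}.
Row 3, column 3: eliminating its row and column leaves {a, d}.
Row 4, column 1: eliminating its row and column leaves {a, d}.
Row 4, column 3: eliminating its row and column leaves {a, d}.
Enumerating the assignments across these blanks that avoid any row or column repeat gives 2 completions.

2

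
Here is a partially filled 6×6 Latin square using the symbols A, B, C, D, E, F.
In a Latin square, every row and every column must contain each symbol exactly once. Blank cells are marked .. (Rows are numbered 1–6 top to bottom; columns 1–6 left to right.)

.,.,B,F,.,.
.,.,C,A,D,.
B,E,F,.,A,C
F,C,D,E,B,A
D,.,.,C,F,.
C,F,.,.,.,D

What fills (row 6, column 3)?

Row 1, column 6: row 1 has {B, F} and column 6 has {A, C, D}, leaving only E.
Row 1, column 1: row 1 has {B, E, F} and column 1 has {B, C, D, F}, leaving only A.
Row 1, column 2: row 1 has {A, B, E, F} and column 2 has {C, E, F}, leaving only D.
Row 1, column 5: row 1 has {A, B, D, E, F} and column 5 has {A, B, D, F}, leaving only C.
Row 2, column 1: row 2 has {A, C, D} and column 1 has {A, B, C, D, F}, leaving only E.
Row 2, column 2: row 2 has {A, C, D, E} and column 2 has {C, D, E, F}, leaving only B.
Row 2, column 6: row 2 has {A, B, C, D, E} and column 6 has {A, C, D, E}, leaving only F.
Row 3, column 4: row 3 has {A, B, C, E, F} and column 4 has {A, C, E, F}, leaving only D.
Row 5, column 2: row 5 has {C, D, F} and column 2 has {B, C, D, E, F}, leaving only A.
Row 5, column 3: row 5 has {A, C, D, F} and column 3 has {B, C, D, F}, leaving only E.
Row 6 already has {C, D, F} and column 3 already has {B, C, D, E, F}, so row 6, column 3 must be A.

A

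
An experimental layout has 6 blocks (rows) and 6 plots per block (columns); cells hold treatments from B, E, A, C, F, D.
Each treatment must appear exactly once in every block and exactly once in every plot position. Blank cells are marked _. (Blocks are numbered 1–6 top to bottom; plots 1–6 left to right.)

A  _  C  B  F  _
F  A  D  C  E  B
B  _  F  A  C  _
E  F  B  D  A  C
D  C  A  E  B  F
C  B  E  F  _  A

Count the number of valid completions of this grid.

Block 1, plot 2: eliminating its block and plot leaves {E, D}.
Block 1, plot 6: eliminating its block and plot leaves {E, D}.
Block 3, plot 2: eliminating its block and plot leaves {E, D}.
Block 3, plot 6: eliminating its block and plot leaves {E, D}.
Block 6, plot 5: eliminating its block and plot leaves {D}.
Enumerating the assignments across these blanks that avoid any block or plot repeat gives 2 completions.

2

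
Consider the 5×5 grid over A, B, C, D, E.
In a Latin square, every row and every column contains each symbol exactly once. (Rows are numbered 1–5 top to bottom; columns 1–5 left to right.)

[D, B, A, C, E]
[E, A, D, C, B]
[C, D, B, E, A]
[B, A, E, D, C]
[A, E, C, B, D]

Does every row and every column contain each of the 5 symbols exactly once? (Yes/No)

Every row is a permutation, but column 4 contains C twice (at rows 1 and 2).

No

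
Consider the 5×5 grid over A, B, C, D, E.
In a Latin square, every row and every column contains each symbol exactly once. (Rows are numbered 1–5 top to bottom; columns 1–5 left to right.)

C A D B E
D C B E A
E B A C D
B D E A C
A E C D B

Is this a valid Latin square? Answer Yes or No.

Each row is a permutation of the 5 symbols, and so is each column.

Yes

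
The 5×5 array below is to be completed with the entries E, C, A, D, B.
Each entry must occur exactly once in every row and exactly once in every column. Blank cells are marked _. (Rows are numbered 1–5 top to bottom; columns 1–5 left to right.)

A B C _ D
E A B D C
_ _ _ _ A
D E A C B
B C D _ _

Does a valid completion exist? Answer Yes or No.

Yes

No row or column among the givens repeats a symbol, and propagating forced cells runs into no contradiction.
One valid completion exists (for instance, A B C E D / E A B D C / C D E B A / D E A C B / B C D A E).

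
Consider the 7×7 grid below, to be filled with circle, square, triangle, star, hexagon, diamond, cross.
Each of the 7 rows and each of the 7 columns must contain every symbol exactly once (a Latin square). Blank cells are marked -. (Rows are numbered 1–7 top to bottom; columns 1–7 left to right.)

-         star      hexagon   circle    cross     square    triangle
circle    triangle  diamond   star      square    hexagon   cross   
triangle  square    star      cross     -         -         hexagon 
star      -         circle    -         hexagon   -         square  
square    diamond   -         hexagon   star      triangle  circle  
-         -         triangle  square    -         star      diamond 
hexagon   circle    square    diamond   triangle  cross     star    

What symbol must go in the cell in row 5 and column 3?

Row 5 already has {circle, square, triangle, star, hexagon, diamond} and column 3 already has {circle, square, triangle, star, hexagon, diamond}, so row 5, column 3 must be cross.

cross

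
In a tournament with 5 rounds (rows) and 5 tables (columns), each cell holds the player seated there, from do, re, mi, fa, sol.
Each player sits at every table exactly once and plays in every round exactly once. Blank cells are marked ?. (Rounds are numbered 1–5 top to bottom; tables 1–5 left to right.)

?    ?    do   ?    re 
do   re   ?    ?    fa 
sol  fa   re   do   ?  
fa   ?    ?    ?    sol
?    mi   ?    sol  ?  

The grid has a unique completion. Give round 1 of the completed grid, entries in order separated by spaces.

mi sol do fa re

Round 1, table 1: round 1 has {do, re} and table 1 has {do, fa, sol}, leaving only mi.
Round 1, table 2: round 1 has {do, re, mi} and table 2 has {re, mi, fa}, leaving only sol.
Round 1, table 4: round 1 has {do, re, mi, sol} and table 4 has {do, sol}, leaving only fa.
So round 1 reads: mi sol do fa re.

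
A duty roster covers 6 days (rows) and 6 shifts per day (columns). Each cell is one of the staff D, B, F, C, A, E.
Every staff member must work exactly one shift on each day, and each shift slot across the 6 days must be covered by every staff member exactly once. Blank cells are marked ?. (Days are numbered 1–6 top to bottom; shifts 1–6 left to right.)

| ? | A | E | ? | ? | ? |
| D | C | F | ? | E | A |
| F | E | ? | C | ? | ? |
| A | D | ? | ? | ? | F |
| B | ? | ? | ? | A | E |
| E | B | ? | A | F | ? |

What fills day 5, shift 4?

D

Day 1, shift 1: day 1 has {A, E} and shift 1 has {D, B, F, A, E}, leaving only C.
Day 2, shift 4: day 2 has {D, F, C, A, E} and shift 4 has {C, A}, leaving only B.
Day 4, shift 4: day 4 has {D, F, A} and shift 4 has {B, C, A}, leaving only E.
Day 5, shift 2: day 5 has {B, A, E} and shift 2 has {D, B, C, A, E}, leaving only F.
Day 5 already has {B, F, A, E} and shift 4 already has {B, C, A, E}, so day 5, shift 4 must be D.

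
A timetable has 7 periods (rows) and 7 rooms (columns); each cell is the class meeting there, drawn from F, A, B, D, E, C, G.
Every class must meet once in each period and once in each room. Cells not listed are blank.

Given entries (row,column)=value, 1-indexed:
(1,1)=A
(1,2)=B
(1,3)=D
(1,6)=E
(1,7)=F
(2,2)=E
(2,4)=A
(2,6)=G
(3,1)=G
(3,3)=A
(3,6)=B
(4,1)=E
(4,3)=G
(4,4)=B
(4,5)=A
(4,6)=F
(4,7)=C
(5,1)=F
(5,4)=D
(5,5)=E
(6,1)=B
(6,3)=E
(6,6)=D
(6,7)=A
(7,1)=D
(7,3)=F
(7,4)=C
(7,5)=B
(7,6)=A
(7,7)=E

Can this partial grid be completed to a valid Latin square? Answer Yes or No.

Period 1, room 4: period 1 has {F, A, B, D, E} and room 4 has {A, B, D, C}, so it must be G.
Period 1, room 5: period 1 has {F, A, B, D, E, G} and room 5 has {A, B, E}, so it must be C.
Period 2, room 1: period 2 has {A, E, G} and room 1 has {F, A, B, D, E, G}, so it must be C.
Period 2, room 3: period 2 has {A, E, C, G} and room 3 has {F, A, D, E, G}, so it must be B.
Period 2, room 7: period 2 has {A, B, E, C, G} and room 7 has {F, A, E, C}, so it must be D.
Now period 3, room 7: period 3 together with room 7 already contain {F, A, B, D, E, C, G} — every symbol — so nothing can go there. The grid has no valid completion.

No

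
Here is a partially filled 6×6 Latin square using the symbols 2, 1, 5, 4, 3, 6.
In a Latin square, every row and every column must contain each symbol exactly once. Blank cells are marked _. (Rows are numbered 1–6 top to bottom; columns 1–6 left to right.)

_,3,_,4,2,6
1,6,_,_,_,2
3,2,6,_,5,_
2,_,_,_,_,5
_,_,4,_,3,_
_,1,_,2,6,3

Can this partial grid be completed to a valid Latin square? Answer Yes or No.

Row 1, column 1: row 1 has {2, 4, 3, 6} and column 1 has {2, 1, 3}, so it must be 5.
Row 1, column 3: row 1 has {2, 5, 4, 3, 6} and column 3 has {4, 6}, so it must be 1.
Row 2, column 5: row 2 has {2, 1, 6} and column 5 has {2, 5, 3, 6}, so it must be 4.
Row 3, column 4: row 3 has {2, 5, 3, 6} and column 4 has {2, 4}, so it must be 1.
Row 3, column 6: row 3 has {2, 1, 5, 3, 6} and column 6 has {2, 5, 3, 6}, so it must be 4.
Row 4, column 2: row 4 has {2, 5} and column 2 has {2, 1, 3, 6}, so it must be 4.
Row 4, column 3: row 4 has {2, 5, 4} and column 3 has {1, 4, 6}, so it must be 3.
Row 2, column 3: row 2 has {2, 1, 4, 6} and column 3 has {1, 4, 3, 6}, so it must be 5.
Now row 6, column 3: row 6 together with column 3 already contain {2, 1, 5, 4, 3, 6} — every symbol — so nothing can go there. The grid has no valid completion.

No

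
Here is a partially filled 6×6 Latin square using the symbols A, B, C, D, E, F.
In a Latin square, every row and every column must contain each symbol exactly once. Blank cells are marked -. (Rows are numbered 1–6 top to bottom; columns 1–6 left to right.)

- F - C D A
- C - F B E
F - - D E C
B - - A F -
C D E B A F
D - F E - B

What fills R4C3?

C

Row 1, column 1: row 1 has {A, C, D, F} and column 1 has {B, C, D, F}, leaving only E.
Row 1, column 3: row 1 has {A, C, D, E, F} and column 3 has {E, F}, leaving only B.
Row 2, column 1: row 2 has {B, C, E, F} and column 1 has {B, C, D, E, F}, leaving only A.
Row 2, column 3: row 2 has {A, B, C, E, F} and column 3 has {B, E, F}, leaving only D.
Row 4 already has {A, B, F} and column 3 already has {B, D, E, F}, so row 4, column 3 must be C.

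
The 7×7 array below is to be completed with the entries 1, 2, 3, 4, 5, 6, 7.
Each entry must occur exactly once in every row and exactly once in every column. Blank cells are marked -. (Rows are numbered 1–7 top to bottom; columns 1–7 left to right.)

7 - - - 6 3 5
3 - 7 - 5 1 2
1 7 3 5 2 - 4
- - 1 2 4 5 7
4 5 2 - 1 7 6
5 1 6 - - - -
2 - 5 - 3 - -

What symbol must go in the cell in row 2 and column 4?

6

Row 1, column 3: row 1 has {3, 5, 6, 7} and column 3 has {1, 2, 3, 5, 6, 7}, leaving only 4.
Row 1, column 2: row 1 has {3, 4, 5, 6, 7} and column 2 has {1, 5, 7}, leaving only 2.
Row 1, column 4: row 1 has {2, 3, 4, 5, 6, 7} and column 4 has {2, 5}, leaving only 1.
Row 3, column 6: row 3 has {1, 2, 3, 4, 5, 7} and column 6 has {1, 3, 5, 7}, leaving only 6.
Row 4, column 1: row 4 has {1, 2, 4, 5, 7} and column 1 has {1, 2, 3, 4, 5, 7}, leaving only 6.
Row 4, column 2: row 4 has {1, 2, 4, 5, 6, 7} and column 2 has {1, 2, 5, 7}, leaving only 3.
Row 5, column 4: row 5 has {1, 2, 4, 5, 6, 7} and column 4 has {1, 2, 5}, leaving only 3.
Row 6, column 5: row 6 has {1, 5, 6} and column 5 has {1, 2, 3, 4, 5, 6}, leaving only 7.
Row 6, column 4: row 6 has {1, 5, 6, 7} and column 4 has {1, 2, 3, 5}, leaving only 4.
Row 2 already has {1, 2, 3, 5, 7} and column 4 already has {1, 2, 3, 4, 5}, so row 2, column 4 must be 6.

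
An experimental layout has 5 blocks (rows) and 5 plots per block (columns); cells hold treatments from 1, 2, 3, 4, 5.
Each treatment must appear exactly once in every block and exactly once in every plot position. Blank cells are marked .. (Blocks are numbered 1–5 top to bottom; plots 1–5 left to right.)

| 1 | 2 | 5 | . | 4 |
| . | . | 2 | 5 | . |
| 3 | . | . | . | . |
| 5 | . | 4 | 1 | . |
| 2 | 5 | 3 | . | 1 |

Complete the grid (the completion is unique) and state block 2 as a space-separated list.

Block 2, plot 1: block 2 has {2, 5} and plot 1 has {1, 2, 3, 5}, leaving only 4.
Block 2, plot 5: block 2 has {2, 4, 5} and plot 5 has {1, 4}, leaving only 3.
Block 2, plot 2: block 2 has {2, 3, 4, 5} and plot 2 has {2, 5}, leaving only 1.
So block 2 reads: 4 1 2 5 3.

4 1 2 5 3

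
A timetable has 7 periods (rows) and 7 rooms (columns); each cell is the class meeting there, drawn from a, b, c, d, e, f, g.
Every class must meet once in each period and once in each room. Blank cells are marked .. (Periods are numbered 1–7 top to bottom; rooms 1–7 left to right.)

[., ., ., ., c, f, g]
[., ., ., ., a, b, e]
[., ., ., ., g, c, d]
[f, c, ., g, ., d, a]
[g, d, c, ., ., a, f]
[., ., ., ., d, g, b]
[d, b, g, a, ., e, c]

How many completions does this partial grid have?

11

Period 1, room 1: eliminating its period and room leaves {a, b, e}.
Period 1, room 2: eliminating its period and room leaves {a, e}.
Period 1, room 3: eliminating its period and room leaves {a, b, d, e}.
Period 1, room 4: eliminating its period and room leaves {b, d, e}.
Period 2, room 1: eliminating its period and room leaves {c}.
Period 2, room 2: eliminating its period and room leaves {f, g}.
Period 2, room 3: eliminating its period and room leaves {d, f}.
Period 2, room 4: eliminating its period and room leaves {c, d, f}.
Period 3, room 1: eliminating its period and room leaves {a, b, e}.
Period 3, room 2: eliminating its period and room leaves {a, e, f}.
Period 3, room 3: eliminating its period and room leaves {a, b, e, f}.
Period 3, room 4: eliminating its period and room leaves {b, e, f}.
Period 4, room 3: eliminating its period and room leaves {b, e}.
Period 4, room 5: eliminating its period and room leaves {b, e}.
Period 5, room 4: eliminating its period and room leaves {b, e}.
Period 5, room 5: eliminating its period and room leaves {b, e}.
Period 6, room 1: eliminating its period and room leaves {a, c, e}.
Period 6, room 2: eliminating its period and room leaves {a, e, f}.
Period 6, room 3: eliminating its period and room leaves {a, e, f}.
Period 6, room 4: eliminating its period and room leaves {c, e, f}.
Period 7, room 5: eliminating its period and room leaves {f}.
Enumerating the assignments across these blanks that avoid any period or room repeat gives 11 completions.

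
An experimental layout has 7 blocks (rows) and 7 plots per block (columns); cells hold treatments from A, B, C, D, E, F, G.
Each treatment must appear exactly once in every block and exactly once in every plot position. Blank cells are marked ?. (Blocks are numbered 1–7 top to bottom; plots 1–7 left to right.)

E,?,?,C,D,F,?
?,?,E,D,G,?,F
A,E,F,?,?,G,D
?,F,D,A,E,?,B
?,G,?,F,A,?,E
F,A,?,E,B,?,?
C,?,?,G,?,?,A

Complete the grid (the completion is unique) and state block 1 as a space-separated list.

Block 1, plot 2: block 1 has {C, D, E, F} and plot 2 has {A, E, F, G}, leaving only B.
Block 1, plot 7: block 1 has {B, C, D, E, F} and plot 7 has {A, B, D, E, F}, leaving only G.
Block 1, plot 3: block 1 has {B, C, D, E, F, G} and plot 3 has {D, E, F}, leaving only A.
So block 1 reads: E B A C D F G.

E B A C D F G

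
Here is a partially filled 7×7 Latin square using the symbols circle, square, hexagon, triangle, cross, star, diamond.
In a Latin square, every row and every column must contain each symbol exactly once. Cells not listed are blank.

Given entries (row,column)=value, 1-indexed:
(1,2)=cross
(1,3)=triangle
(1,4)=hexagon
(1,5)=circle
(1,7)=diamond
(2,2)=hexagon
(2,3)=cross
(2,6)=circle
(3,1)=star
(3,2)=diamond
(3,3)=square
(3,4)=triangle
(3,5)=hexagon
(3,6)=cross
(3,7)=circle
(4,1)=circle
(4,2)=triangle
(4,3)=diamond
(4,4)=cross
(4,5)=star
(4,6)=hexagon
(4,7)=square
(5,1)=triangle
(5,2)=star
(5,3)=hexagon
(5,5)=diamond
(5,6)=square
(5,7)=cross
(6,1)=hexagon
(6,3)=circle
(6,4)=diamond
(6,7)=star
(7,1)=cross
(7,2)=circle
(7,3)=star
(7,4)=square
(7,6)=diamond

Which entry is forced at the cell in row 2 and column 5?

square

Row 1, column 1: row 1 has {circle, hexagon, triangle, cross, diamond} and column 1 has {circle, hexagon, triangle, cross, star}, leaving only square.
Row 1, column 6: row 1 has {circle, square, hexagon, triangle, cross, diamond} and column 6 has {circle, square, hexagon, cross, diamond}, leaving only star.
Row 2, column 1: row 2 has {circle, hexagon, cross} and column 1 has {circle, square, hexagon, triangle, cross, star}, leaving only diamond.
Row 2, column 4: row 2 has {circle, hexagon, cross, diamond} and column 4 has {square, hexagon, triangle, cross, diamond}, leaving only star.
Row 2, column 7: row 2 has {circle, hexagon, cross, star, diamond} and column 7 has {circle, square, cross, star, diamond}, leaving only triangle.
Row 2 already has {circle, hexagon, triangle, cross, star, diamond} and column 5 already has {circle, hexagon, star, diamond}, so row 2, column 5 must be square.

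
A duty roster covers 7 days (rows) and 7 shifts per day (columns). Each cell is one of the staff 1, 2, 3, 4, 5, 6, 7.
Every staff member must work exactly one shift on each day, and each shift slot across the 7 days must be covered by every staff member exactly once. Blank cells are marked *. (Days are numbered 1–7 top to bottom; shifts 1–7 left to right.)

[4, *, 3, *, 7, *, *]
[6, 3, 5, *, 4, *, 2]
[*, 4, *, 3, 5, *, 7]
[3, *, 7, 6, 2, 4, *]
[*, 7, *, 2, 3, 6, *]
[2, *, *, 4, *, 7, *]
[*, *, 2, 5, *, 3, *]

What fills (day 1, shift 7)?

6

Day 1, shift 4: day 1 has {3, 4, 7} and shift 4 has {2, 3, 4, 5, 6}, leaving only 1.
Day 2, shift 4: day 2 has {2, 3, 4, 5, 6} and shift 4 has {1, 2, 3, 4, 5, 6}, leaving only 7.
Day 2, shift 6: day 2 has {2, 3, 4, 5, 6, 7} and shift 6 has {3, 4, 6, 7}, leaving only 1.
Day 3, shift 1: day 3 has {3, 4, 5, 7} and shift 1 has {2, 3, 4, 6}, leaving only 1.
Day 3, shift 3: day 3 has {1, 3, 4, 5, 7} and shift 3 has {2, 3, 5, 7}, leaving only 6.
Day 3, shift 6: day 3 has {1, 3, 4, 5, 6, 7} and shift 6 has {1, 3, 4, 6, 7}, leaving only 2.
Day 1, shift 6: day 1 has {1, 3, 4, 7} and shift 6 has {1, 2, 3, 4, 6, 7}, leaving only 5.
Day 1 already has {1, 3, 4, 5, 7} and shift 7 already has {2, 7}, so day 1, shift 7 must be 6.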